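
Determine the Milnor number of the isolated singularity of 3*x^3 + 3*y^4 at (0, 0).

The Hessian of f at 0 has rank 0. Corank 2; j^3 = 3*x^3 is a perfect cube, so E-series; the 4-jet and mu = 6 give E_6.

6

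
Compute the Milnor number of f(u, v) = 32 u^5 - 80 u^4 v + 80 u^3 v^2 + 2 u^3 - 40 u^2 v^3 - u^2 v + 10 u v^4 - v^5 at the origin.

6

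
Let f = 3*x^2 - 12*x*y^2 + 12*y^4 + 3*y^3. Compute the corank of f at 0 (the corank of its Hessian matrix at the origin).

1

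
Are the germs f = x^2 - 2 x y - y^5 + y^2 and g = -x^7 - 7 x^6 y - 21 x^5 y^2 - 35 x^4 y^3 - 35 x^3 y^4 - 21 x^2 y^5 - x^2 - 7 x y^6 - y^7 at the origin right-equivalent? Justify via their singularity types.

The Hessian of f at 0 has rank 1. Corank 1: A-series; mu = 4 gives A_4. The Hessian of g at 0 has rank 1. Corank 1: A-series; mu = 6 gives A_6. f is A_4 but g is A_6, hence not right-equivalent.

No.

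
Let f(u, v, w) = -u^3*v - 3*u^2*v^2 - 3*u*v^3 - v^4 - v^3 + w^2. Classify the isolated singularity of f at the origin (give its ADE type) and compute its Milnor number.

Type E7, Milnor number mu = 7.

The Hessian of f at 0 has rank 1. Corank 2; j^3 = -v^3 is a perfect cube, so E-series; the 4-jet and mu = 7 give E_7.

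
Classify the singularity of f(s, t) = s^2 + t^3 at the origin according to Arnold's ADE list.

A_{2}

The Hessian of f at 0 has rank 1. Corank 1: A-series; mu = 2 gives A_2.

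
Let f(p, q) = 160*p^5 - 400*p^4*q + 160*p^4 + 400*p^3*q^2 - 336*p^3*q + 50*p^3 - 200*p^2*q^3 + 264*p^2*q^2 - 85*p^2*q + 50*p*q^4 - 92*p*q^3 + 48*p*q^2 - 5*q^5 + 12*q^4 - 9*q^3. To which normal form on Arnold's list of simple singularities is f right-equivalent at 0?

D_{6}

The Hessian of f at 0 is [[0, 0], [0, 0]] with rank 0, so corank 2. A Groebner basis of the Jacobian ideal J(f) in C{p,q} is {p^3 + 1485*p^2 - 3537*p*q/2 + 1053*q^2/2, p^2*q + 2625*p^2 - 6255*p*q/2 + 1863*q^2/2, 4625*p^2 + p*q^2 - 11025*p*q/2 + 3285*q^2/2, 8125*p^2 - 19375*p*q/2 + q^3 + 5775*q^2/2}; counting standard monomials gives mu = 6. Corank 2; j^3 = (2*p - q)*(5*p - 3*q)^2 has shape L^2 M (L != M), so D-series; mu = 6 gives D_6.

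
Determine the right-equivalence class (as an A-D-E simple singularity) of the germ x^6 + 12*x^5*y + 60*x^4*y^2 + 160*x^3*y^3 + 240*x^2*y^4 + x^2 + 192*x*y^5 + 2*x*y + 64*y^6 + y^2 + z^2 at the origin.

The Hessian of f at 0 has rank 2. Corank 1: A-series; mu = 5 gives A_5.

A_5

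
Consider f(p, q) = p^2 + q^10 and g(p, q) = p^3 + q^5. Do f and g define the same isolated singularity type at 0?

No.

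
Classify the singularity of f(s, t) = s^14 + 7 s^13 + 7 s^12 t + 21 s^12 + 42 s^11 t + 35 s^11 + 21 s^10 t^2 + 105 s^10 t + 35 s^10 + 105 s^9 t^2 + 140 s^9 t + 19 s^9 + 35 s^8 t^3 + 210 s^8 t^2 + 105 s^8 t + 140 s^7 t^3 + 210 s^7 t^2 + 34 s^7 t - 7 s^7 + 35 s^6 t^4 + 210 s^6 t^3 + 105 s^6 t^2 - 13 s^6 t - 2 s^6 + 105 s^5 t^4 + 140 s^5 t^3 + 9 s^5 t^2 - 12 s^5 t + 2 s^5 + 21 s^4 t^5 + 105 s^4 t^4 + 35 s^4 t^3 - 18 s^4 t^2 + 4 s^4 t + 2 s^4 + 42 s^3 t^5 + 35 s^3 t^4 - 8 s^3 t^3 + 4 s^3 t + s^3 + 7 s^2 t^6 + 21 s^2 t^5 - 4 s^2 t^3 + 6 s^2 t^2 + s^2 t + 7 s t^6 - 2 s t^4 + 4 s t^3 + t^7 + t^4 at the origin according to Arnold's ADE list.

The Hessian of f at 0 has rank 0. Corank 2; j^3 = s^2*(s + t) has shape L^2 M (L != M), so D-series; mu = 5 gives D_5.

D_{5}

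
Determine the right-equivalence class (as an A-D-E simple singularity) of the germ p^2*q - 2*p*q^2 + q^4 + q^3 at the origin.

D5

The Hessian of f at 0 is [[0, 0], [0, 0]] with rank 0, so corank 2. A Groebner basis of the Jacobian ideal J(f) in C{p,q} is {p^3 + p^2/4 - q^2/4, p^2/4 + q^3 - q^2/4, p*q - q^2}; counting standard monomials gives mu = 5. Corank 2; j^3 = q*(p - q)^2 has shape L^2 M (L != M), so D-series; mu = 5 gives D_5.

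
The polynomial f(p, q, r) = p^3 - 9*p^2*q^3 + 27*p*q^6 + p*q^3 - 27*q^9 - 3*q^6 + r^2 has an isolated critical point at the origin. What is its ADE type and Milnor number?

Type E7, Milnor number mu = 7.

The Hessian of f at 0 has rank 1. Corank 2; j^3 = p^3 is a perfect cube, so E-series; the 4-jet and mu = 7 give E_7.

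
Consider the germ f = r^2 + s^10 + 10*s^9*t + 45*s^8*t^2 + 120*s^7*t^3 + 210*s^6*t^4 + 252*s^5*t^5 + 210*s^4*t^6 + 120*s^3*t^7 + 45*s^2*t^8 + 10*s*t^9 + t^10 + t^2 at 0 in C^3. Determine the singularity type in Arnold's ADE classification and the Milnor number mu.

Type A_{9}, Milnor number mu = 9.

The Hessian of f at 0 has rank 2. Corank 1: A-series; mu = 9 gives A_9.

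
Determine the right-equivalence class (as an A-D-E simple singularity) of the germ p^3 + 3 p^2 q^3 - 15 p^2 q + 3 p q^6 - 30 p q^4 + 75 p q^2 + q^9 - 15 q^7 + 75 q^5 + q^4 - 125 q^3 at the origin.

E_6

The Hessian of f at 0 has rank 0. Corank 2; j^3 = (p - 5*q)^3 is a perfect cube, so E-series; the 4-jet and mu = 6 give E_6.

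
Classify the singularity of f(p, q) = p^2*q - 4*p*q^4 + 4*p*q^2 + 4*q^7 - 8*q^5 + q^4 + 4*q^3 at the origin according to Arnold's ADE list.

D5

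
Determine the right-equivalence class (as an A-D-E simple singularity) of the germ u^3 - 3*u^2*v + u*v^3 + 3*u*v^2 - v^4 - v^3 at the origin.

The Hessian of f at 0 is [[0, 0], [0, 0]] with rank 0, so corank 2. A Groebner basis of the Jacobian ideal J(f) in C{u,v} is {u^3 - 3*u^2*v - 6*u^2 + 12*u*v - 6*v^2, 3*u^2 + u*v^2 - 6*u*v + 3*v^2, 3*u^2 - 6*u*v + v^3 + 3*v^2}; counting standard monomials gives mu = 7. Corank 2; j^3 = (u - v)^3 is a perfect cube, so E-series; the 4-jet and mu = 7 give E_7.

E7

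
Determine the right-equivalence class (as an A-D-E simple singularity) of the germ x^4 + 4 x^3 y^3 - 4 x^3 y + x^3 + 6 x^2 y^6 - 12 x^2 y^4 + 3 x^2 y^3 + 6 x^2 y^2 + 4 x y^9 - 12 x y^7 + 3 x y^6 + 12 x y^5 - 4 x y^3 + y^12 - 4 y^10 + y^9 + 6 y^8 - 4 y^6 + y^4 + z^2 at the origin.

E_6

The Hessian of f at 0 has rank 1. Corank 2; j^3 = x^3 is a perfect cube, so E-series; the 4-jet and mu = 6 give E_6.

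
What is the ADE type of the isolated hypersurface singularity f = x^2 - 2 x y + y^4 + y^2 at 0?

A_{3}

The Hessian of f at 0 has rank 1. Corank 1: A-series; mu = 3 gives A_3.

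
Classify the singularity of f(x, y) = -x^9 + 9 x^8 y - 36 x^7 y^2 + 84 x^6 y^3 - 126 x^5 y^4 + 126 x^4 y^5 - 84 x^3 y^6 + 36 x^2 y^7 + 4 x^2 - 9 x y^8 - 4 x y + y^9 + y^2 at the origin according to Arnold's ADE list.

A8

The Hessian of f at 0 has rank 1. Corank 1: A-series; mu = 8 gives A_8.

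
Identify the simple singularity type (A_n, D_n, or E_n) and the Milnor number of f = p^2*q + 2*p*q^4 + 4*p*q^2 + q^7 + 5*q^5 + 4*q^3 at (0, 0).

The Hessian of f at 0 is [[0, 0], [0, 0]] with rank 0, so corank 2. A Groebner basis of the Jacobian ideal J(f) in C{p,q} is {p*q + q^4 + 2*q^2, p*q^2 + 2*q^3, p^2 - p*q - 6*q^2}; counting standard monomials gives mu = 6. Corank 2; j^3 = q*(p + 2*q)^2 has shape L^2 M (L != M), so D-series; mu = 6 gives D_6.

Type D_6, Milnor number mu = 6.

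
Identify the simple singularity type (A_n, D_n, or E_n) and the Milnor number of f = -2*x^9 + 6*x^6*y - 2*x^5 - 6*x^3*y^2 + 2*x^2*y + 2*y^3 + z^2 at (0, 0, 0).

Type D_{4}, Milnor number mu = 4.

The Hessian of f at 0 has rank 1. Corank 2; j^3 = 2*y*(x^2 + y^2) splits into three distinct lines over C (the quadratic factor has nonzero discriminant), so D_4.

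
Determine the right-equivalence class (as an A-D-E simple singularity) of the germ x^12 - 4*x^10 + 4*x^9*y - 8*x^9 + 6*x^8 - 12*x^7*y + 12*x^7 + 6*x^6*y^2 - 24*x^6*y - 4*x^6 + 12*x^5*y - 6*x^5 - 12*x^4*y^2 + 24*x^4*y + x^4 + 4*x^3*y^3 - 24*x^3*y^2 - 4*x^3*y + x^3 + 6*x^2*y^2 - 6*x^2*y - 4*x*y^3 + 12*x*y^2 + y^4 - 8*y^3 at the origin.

The Hessian of f at 0 is [[0, 0], [0, 0]] with rank 0, so corank 2. A Groebner basis of the Jacobian ideal J(f) in C{x,y} is {y^4, x*y^2 - 5*y^3/3, x^2 - 4*x*y + 4*y^2}; counting standard monomials gives mu = 6. Corank 2; j^3 = (x - 2*y)^3 is a perfect cube, so E-series; the 4-jet and mu = 6 give E_6.

E_{6}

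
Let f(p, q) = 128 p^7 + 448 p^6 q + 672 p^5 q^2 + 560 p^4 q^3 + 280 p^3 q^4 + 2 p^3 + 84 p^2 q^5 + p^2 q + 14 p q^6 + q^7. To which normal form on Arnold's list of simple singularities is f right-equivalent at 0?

D_8

The Hessian of f at 0 has rank 0. Corank 2; j^3 = p^2*(2*p + q) has shape L^2 M (L != M), so D-series; mu = 8 gives D_8.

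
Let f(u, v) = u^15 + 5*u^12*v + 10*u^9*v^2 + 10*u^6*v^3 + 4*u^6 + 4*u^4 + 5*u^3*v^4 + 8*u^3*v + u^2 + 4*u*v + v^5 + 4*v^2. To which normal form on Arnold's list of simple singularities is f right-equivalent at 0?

The Hessian of f at 0 has rank 1. Corank 1: A-series; mu = 4 gives A_4.

A_4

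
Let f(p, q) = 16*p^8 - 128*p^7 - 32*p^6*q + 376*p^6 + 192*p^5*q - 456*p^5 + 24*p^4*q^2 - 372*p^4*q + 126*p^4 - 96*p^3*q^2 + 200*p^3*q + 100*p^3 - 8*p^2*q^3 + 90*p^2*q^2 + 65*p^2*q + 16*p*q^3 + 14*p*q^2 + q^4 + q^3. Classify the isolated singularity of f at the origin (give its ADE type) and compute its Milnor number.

Type D5, Milnor number mu = 5.

The Hessian of f at 0 is [[0, 0], [0, 0]] with rank 0, so corank 2. A Groebner basis of the Jacobian ideal J(f) in C{p,q} is {p*q^2 + 125*p*q/26 + 25*q^2/26, -625*p*q/26 + q^3 - 125*q^2/26, p^2 + 28*p*q/65 + 3*q^2/65}; counting standard monomials gives mu = 5. Corank 2; j^3 = (4*p + q)*(5*p + q)^2 has shape L^2 M (L != M), so D-series; mu = 5 gives D_5.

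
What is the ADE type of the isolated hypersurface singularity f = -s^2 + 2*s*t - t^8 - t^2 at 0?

A_7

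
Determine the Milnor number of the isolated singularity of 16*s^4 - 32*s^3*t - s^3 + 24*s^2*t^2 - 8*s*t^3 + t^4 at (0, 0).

The Hessian of f at 0 is [[0, 0], [0, 0]] with rank 0, so corank 2. A Groebner basis of the Jacobian ideal J(f) in C{s,t} is {t^4, s*t^2 - t^3/6, s^2}; counting standard monomials gives mu = 6. Corank 2; j^3 = -s^3 is a perfect cube, so E-series; the 4-jet and mu = 6 give E_6.

6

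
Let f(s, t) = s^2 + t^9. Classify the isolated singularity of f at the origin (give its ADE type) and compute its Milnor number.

Type A_8, Milnor number mu = 8.

The Hessian of f at 0 has rank 1. Corank 1: A-series; mu = 8 gives A_8.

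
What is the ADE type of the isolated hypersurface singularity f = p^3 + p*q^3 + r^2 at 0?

E_{7}

The Hessian of f at 0 has rank 1. Corank 2; j^3 = p^3 is a perfect cube, so E-series; the 4-jet and mu = 7 give E_7.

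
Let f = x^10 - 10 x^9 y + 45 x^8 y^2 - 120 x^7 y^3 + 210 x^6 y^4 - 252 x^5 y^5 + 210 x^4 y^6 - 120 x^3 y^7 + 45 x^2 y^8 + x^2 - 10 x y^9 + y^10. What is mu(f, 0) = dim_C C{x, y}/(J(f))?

9

The Hessian of f at 0 is [[2, 0], [0, 0]] with rank 1, so corank 1. A Groebner basis of the Jacobian ideal J(f) in C{x,y} is {y^9, x}; counting standard monomials gives mu = 9. Corank 1: A-series; mu = 9 gives A_9.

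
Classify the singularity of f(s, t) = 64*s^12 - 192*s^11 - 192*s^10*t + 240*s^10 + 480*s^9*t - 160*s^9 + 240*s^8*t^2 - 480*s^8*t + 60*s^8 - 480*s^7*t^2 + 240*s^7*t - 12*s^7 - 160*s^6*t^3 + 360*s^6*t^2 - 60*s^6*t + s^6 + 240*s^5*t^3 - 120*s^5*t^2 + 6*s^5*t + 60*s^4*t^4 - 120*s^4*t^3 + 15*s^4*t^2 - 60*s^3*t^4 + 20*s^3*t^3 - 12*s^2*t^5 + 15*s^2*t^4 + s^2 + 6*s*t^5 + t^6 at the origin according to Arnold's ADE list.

The Hessian of f at 0 is [[2, 0], [0, 0]] with rank 1, so corank 1. A Groebner basis of the Jacobian ideal J(f) in C{s,t} is {t^5, s}; counting standard monomials gives mu = 5. Corank 1: A-series; mu = 5 gives A_5.

A_{5}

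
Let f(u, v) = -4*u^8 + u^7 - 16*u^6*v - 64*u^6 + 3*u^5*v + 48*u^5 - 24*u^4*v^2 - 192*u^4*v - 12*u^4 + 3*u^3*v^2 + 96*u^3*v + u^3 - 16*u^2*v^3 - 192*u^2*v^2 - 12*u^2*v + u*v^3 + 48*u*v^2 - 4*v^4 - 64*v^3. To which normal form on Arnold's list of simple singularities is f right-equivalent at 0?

E_7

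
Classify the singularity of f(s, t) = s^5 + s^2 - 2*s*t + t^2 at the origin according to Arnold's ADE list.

The Hessian of f at 0 has rank 1. Corank 1: A-series; mu = 4 gives A_4.

A4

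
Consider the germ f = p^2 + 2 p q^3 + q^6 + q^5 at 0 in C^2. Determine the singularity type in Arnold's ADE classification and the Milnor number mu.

Type A4, Milnor number mu = 4.

The Hessian of f at 0 is [[2, 0], [0, 0]] with rank 1, so corank 1. A Groebner basis of the Jacobian ideal J(f) in C{p,q} is {p + q^3, p^2, p*q}; counting standard monomials gives mu = 4. Corank 1: A-series; mu = 4 gives A_4.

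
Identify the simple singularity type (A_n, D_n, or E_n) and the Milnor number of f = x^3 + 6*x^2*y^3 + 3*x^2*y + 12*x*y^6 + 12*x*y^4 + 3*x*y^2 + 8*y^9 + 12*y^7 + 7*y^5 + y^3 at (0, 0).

The Hessian of f at 0 is [[0, 0], [0, 0]] with rank 0, so corank 2. A Groebner basis of the Jacobian ideal J(f) in C{x,y} is {x^2/4 + x*y^3 + x*y/2 + y^2/4, y^4, x^3 - 3*x*y^2 - 2*y^3, x^2*y + 2*x*y^2 + y^3}; counting standard monomials gives mu = 8. Corank 2; j^3 = (x + y)^3 is a perfect cube, so E-series; the 5-jet and mu = 8 give E_8.

Type E_{8}, Milnor number mu = 8.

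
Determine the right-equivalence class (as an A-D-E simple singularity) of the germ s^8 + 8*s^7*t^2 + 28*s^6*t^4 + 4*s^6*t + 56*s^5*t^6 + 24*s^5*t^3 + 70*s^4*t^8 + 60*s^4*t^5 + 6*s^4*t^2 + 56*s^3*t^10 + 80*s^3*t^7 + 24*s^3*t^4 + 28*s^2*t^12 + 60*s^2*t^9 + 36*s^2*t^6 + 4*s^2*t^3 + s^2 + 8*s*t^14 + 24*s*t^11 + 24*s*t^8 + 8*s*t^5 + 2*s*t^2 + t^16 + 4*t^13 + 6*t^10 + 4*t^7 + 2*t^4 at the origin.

The Hessian of f at 0 has rank 1. Corank 1: A-series; mu = 3 gives A_3.

A_3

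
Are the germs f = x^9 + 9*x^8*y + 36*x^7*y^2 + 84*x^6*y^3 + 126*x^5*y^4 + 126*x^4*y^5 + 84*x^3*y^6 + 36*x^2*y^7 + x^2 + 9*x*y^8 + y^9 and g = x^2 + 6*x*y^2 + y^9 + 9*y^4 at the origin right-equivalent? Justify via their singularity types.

The Hessian of f at 0 is [[2, 0], [0, 0]] with rank 1, so corank 1. A Groebner basis of the Jacobian ideal J(f) in C{x,y} is {y^8, x}; counting standard monomials gives mu = 8. Corank 1: A-series; mu = 8 gives A_8. The Hessian of g at 0 is [[2, 0], [0, 0]] with rank 1, so corank 1. A Groebner basis of the Jacobian ideal J(g) in C{x,y} is {x^4, x/3 + y^2}; counting standard monomials gives mu = 8. Corank 1: A-series; mu = 8 gives A_8. Both have type A_8, hence right-equivalent.

Yes.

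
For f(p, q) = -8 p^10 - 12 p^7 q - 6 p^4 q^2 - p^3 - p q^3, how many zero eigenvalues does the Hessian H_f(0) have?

Hessian at 0 has rank 0.

2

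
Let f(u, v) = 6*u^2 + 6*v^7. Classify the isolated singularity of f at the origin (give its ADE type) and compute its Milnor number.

Type A6, Milnor number mu = 6.

The Hessian of f at 0 has rank 1. Corank 1: A-series; mu = 6 gives A_6.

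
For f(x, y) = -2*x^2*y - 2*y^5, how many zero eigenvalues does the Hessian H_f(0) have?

2

The Hessian at 0 is [[0, 0], [0, 0]] of rank 0; hence corank 2.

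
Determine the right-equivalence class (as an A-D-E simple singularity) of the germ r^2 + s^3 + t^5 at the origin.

E_{8}

The Hessian of f at 0 has rank 1. Corank 2; j^3 = s^3 is a perfect cube, so E-series; the 5-jet and mu = 8 give E_8.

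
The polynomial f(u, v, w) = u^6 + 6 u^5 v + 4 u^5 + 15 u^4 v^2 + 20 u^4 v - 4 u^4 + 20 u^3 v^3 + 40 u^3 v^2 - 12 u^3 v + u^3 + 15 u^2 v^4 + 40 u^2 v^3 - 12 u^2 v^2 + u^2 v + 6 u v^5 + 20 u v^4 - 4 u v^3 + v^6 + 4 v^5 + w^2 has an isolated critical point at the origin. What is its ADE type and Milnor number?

Type D_7, Milnor number mu = 7.

The Hessian of f at 0 has rank 1. Corank 2; j^3 = u^2*(u + v) has shape L^2 M (L != M), so D-series; mu = 7 gives D_7.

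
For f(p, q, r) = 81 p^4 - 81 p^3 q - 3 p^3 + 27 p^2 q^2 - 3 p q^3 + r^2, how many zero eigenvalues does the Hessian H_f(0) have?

Hessian at 0 has rank 1.

2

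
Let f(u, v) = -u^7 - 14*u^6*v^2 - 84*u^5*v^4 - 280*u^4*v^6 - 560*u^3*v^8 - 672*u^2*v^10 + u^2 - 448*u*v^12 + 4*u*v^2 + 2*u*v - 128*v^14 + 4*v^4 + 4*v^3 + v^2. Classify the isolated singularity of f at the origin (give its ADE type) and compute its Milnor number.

The Hessian of f at 0 has rank 1. Corank 1: A-series; mu = 6 gives A_6.

Type A_6, Milnor number mu = 6.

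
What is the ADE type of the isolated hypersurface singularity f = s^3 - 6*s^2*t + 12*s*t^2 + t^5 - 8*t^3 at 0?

The Hessian of f at 0 has rank 0. Corank 2; j^3 = (s - 2*t)^3 is a perfect cube, so E-series; the 5-jet and mu = 8 give E_8.

E8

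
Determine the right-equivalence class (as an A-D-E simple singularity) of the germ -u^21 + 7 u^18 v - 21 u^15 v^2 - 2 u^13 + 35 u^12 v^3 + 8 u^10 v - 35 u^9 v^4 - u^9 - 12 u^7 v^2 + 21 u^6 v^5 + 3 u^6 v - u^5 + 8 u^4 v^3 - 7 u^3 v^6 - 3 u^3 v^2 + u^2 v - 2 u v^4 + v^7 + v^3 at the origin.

The Hessian of f at 0 has rank 0. Corank 2; j^3 = v*(u^2 + v^2) splits into three distinct lines over C (the quadratic factor has nonzero discriminant), so D_4.

D_{4}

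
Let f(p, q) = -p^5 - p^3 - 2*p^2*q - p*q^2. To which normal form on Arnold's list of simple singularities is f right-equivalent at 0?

D6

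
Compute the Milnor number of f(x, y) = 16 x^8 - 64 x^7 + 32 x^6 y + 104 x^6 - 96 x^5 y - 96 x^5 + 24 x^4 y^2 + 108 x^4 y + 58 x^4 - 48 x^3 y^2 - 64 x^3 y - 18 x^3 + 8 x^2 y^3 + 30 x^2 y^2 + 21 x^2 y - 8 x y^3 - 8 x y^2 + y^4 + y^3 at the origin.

5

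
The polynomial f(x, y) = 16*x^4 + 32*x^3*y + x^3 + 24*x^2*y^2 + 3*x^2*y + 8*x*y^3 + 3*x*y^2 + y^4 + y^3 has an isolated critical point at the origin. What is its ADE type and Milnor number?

The Hessian of f at 0 has rank 0. Corank 2; j^3 = (x + y)^3 is a perfect cube, so E-series; the 4-jet and mu = 6 give E_6.

Type E6, Milnor number mu = 6.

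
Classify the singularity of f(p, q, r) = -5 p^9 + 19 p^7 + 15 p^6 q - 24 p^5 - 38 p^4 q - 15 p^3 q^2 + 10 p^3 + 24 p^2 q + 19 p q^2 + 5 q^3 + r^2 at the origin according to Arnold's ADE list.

D_4

The Hessian of f at 0 has rank 1. Corank 2; j^3 = (p + q)*(10*p^2 + 14*p*q + 5*q^2) splits into three distinct lines over C (the quadratic factor has nonzero discriminant), so D_4.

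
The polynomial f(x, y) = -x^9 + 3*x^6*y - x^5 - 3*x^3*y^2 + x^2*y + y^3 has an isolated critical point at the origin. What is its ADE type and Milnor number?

The Hessian of f at 0 has rank 0. Corank 2; j^3 = y*(x^2 + y^2) splits into three distinct lines over C (the quadratic factor has nonzero discriminant), so D_4.

Type D4, Milnor number mu = 4.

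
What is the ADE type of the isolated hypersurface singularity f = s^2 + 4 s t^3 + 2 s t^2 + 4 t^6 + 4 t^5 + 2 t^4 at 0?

A_{3}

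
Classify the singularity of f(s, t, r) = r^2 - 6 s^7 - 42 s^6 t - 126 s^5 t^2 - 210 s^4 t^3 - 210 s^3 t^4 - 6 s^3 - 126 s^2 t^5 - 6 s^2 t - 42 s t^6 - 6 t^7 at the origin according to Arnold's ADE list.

The Hessian of f at 0 is [[0, 0, 0], [0, 0, 0], [0, 0, 2]] with rank 1, so corank 2. A Groebner basis of the Jacobian ideal J(f) in C{s,t,r} is {-s*t/7 + t^6, s*t^2, s^2 + s*t, r}; counting standard monomials gives mu = 8. Corank 2; j^3 = -6*s^2*(s + t) has shape L^2 M (L != M), so D-series; mu = 8 gives D_8.

D_8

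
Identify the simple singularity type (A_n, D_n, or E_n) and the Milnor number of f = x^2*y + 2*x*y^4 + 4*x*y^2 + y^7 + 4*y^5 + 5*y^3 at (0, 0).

The Hessian of f at 0 is [[0, 0], [0, 0]] with rank 0, so corank 2. A Groebner basis of the Jacobian ideal J(f) in C{x,y} is {y^3, x^2 - y^2, x*y + 2*y^2}; counting standard monomials gives mu = 4. Corank 2; j^3 = y*(x^2 + 4*x*y + 5*y^2) splits into three distinct lines over C (the quadratic factor has nonzero discriminant), so D_4.

Type D4, Milnor number mu = 4.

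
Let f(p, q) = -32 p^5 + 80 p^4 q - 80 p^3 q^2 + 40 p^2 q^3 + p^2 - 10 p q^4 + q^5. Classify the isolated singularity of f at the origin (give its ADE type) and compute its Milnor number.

Type A_{4}, Milnor number mu = 4.

The Hessian of f at 0 is [[2, 0], [0, 0]] with rank 1, so corank 1. A Groebner basis of the Jacobian ideal J(f) in C{p,q} is {q^4, p}; counting standard monomials gives mu = 4. Corank 1: A-series; mu = 4 gives A_4.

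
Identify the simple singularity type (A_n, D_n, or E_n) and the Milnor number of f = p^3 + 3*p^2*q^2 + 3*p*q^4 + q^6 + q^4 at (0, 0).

Type E6, Milnor number mu = 6.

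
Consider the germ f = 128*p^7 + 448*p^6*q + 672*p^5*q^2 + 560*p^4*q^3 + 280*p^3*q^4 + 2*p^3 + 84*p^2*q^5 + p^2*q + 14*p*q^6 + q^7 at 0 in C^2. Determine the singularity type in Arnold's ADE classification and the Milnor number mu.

Type D_8, Milnor number mu = 8.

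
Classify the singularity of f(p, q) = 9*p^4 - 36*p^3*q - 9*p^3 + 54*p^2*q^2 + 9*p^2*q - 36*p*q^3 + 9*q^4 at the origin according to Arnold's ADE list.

The Hessian of f at 0 has rank 0. Corank 2; j^3 = -9*p^2*(p - q) has shape L^2 M (L != M), so D-series; mu = 5 gives D_5.

D_{5}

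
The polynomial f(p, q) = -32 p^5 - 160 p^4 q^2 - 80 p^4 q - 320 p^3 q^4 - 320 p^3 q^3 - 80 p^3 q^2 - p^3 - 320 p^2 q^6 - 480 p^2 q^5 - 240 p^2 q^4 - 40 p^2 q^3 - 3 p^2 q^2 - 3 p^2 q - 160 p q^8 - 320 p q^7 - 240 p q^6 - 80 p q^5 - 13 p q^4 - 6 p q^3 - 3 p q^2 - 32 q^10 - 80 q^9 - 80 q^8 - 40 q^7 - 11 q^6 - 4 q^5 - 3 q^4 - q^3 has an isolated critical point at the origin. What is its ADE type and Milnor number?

Type E_8, Milnor number mu = 8.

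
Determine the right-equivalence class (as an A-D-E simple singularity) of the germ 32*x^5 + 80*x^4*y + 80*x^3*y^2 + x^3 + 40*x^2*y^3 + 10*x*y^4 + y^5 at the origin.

E8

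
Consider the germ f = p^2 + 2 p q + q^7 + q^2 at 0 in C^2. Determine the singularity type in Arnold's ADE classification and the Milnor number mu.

Type A_{6}, Milnor number mu = 6.

The Hessian of f at 0 has rank 1. Corank 1: A-series; mu = 6 gives A_6.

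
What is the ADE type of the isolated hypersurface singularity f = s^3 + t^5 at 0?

E_{8}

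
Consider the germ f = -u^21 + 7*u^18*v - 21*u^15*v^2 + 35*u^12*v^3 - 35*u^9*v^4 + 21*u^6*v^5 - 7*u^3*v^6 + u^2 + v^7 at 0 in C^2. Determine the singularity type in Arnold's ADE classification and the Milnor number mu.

The Hessian of f at 0 is [[2, 0], [0, 0]] with rank 1, so corank 1. A Groebner basis of the Jacobian ideal J(f) in C{u,v} is {v^6, u}; counting standard monomials gives mu = 6. Corank 1: A-series; mu = 6 gives A_6.

Type A_6, Milnor number mu = 6.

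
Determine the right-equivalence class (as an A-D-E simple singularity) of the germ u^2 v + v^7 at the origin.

The Hessian of f at 0 has rank 0. Corank 2; j^3 = u^2*v has shape L^2 M (L != M), so D-series; mu = 8 gives D_8.

D_8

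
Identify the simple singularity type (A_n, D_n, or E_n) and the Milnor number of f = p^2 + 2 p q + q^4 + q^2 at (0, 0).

The Hessian of f at 0 is [[2, 2], [2, 2]] with rank 1, so corank 1. A Groebner basis of the Jacobian ideal J(f) in C{p,q} is {q^3, p + q}; counting standard monomials gives mu = 3. Corank 1: A-series; mu = 3 gives A_3.

Type A_3, Milnor number mu = 3.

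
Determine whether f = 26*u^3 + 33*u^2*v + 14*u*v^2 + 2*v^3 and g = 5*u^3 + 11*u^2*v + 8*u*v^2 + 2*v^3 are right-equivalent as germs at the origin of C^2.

Yes.

The Hessian of f at 0 has rank 0. Corank 2; j^3 = (2*u + v)*(13*u^2 + 10*u*v + 2*v^2) splits into three distinct lines over C (the quadratic factor has nonzero discriminant), so D_4. The Hessian of g at 0 has rank 0. Corank 2; j^3 = (u + v)*(5*u^2 + 6*u*v + 2*v^2) splits into three distinct lines over C (the quadratic factor has nonzero discriminant), so D_4. Both have type D_4, hence right-equivalent.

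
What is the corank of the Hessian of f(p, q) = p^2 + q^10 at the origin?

1

The Hessian at 0 is [[2, 0], [0, 0]] of rank 1; hence corank 1.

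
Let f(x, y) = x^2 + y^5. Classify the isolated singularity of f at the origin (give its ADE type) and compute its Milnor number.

Type A_4, Milnor number mu = 4.

The Hessian of f at 0 has rank 1. Corank 1: A-series; mu = 4 gives A_4.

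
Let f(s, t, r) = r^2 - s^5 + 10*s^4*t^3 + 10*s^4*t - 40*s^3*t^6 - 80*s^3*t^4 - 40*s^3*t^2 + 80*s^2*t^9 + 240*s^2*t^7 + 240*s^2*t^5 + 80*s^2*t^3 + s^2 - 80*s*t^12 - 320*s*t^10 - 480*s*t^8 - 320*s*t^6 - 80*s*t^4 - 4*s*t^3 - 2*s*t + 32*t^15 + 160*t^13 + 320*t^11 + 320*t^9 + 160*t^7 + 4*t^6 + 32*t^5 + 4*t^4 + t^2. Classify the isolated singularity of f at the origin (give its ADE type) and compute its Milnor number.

Type A_{4}, Milnor number mu = 4.

The Hessian of f at 0 has rank 2. Corank 1: A-series; mu = 4 gives A_4.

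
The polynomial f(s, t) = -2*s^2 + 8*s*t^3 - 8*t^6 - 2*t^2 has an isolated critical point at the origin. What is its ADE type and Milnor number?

Type A_1, Milnor number mu = 1.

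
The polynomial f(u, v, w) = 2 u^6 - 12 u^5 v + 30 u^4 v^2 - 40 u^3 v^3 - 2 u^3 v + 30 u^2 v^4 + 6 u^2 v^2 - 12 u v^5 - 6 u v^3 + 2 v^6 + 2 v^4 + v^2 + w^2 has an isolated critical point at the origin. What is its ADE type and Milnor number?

The Hessian of f at 0 is [[0, 0, 0], [0, 2, 0], [0, 0, 2]] with rank 2, so corank 1. A Groebner basis of the Jacobian ideal J(f) in C{u,v,w} is {u^3 - v, u^2*v, v^2, w}; counting standard monomials gives mu = 5. Corank 1: A-series; mu = 5 gives A_5.

Type A5, Milnor number mu = 5.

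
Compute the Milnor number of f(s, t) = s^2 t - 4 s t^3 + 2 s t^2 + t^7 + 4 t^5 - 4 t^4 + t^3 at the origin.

The Hessian of f at 0 is [[0, 0], [0, 0]] with rank 0, so corank 2. A Groebner basis of the Jacobian ideal J(f) in C{s,t} is {s^2*t^2 + s^2*t + 4*s^2/7 + 5*s*t^2/14 + 23*s*t/28 + t^2/4, s^3 + 3*s^2*t + 8*s^2/7 + 5*s*t^2/7 + 23*s*t/14 + t^2/2, -s*t/2 + t^3 - t^2/2}; counting standard monomials gives mu = 8. Corank 2; j^3 = t*(s + t)^2 has shape L^2 M (L != M), so D-series; mu = 8 gives D_8.

8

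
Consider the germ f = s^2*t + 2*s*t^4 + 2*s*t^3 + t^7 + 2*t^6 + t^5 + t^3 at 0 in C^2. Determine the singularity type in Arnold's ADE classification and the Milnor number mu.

Type D_4, Milnor number mu = 4.

The Hessian of f at 0 has rank 0. Corank 2; j^3 = t*(s^2 + t^2) splits into three distinct lines over C (the quadratic factor has nonzero discriminant), so D_4.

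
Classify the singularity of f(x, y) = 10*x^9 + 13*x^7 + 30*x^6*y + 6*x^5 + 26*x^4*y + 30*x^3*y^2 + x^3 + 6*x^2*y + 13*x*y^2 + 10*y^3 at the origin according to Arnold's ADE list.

D_{4}

The Hessian of f at 0 is [[0, 0], [0, 0]] with rank 0, so corank 2. A Groebner basis of the Jacobian ideal J(f) in C{x,y} is {y^3, x^2 - 11*y^2/3, x*y + 2*y^2}; counting standard monomials gives mu = 4. Corank 2; j^3 = (x + 2*y)*(x^2 + 4*x*y + 5*y^2) splits into three distinct lines over C (the quadratic factor has nonzero discriminant), so D_4.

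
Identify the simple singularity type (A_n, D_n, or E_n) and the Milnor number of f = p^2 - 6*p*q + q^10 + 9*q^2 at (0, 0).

Type A_{9}, Milnor number mu = 9.

The Hessian of f at 0 has rank 1. Corank 1: A-series; mu = 9 gives A_9.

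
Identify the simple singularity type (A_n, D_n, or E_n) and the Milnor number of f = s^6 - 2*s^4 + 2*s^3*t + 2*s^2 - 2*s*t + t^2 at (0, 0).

Type A_1, Milnor number mu = 1.

The Hessian of f at 0 is [[4, -2], [-2, 2]] with rank 2, so corank 0. A Groebner basis of the Jacobian ideal J(f) in C{s,t} is {s, t}; counting standard monomials gives mu = 1. Corank 0: nondegenerate Morse point, so A_1.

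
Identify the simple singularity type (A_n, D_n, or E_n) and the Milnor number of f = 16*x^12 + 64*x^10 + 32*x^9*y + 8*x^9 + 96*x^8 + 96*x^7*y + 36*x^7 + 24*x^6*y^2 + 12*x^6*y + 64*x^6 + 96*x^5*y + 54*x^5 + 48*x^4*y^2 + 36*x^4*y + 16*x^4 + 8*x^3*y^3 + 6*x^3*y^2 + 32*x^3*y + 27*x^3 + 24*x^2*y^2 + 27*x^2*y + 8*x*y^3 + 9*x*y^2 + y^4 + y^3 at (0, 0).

Type E6, Milnor number mu = 6.

The Hessian of f at 0 has rank 0. Corank 2; j^3 = (3*x + y)^3 is a perfect cube, so E-series; the 4-jet and mu = 6 give E_6.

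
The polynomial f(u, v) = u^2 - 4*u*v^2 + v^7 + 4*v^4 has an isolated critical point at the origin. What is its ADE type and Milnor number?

Type A6, Milnor number mu = 6.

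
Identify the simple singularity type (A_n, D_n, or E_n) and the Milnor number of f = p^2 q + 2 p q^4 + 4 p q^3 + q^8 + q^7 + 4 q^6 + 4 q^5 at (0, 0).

Type D9, Milnor number mu = 9.

The Hessian of f at 0 has rank 0. Corank 2; j^3 = p^2*q has shape L^2 M (L != M), so D-series; mu = 9 gives D_9.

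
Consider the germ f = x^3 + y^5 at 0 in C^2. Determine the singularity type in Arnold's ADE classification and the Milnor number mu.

Type E8, Milnor number mu = 8.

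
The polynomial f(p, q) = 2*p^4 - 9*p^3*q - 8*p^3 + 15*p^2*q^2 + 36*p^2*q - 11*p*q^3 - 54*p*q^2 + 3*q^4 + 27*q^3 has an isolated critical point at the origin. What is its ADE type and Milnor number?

The Hessian of f at 0 is [[0, 0], [0, 0]] with rank 0, so corank 2. A Groebner basis of the Jacobian ideal J(f) in C{p,q} is {768*p^2 - 2304*p*q + q^4 - 8*q^3 + 1728*q^2, p^3 - 180*p^2 + 540*p*q - 3*q^3/2 - 405*q^2, p^2*q - 88*p^2 + 264*p*q - 4*q^3/3 - 198*q^2, -32*p^2 + p*q^2 + 96*p*q - 7*q^3/6 - 72*q^2}; counting standard monomials gives mu = 7. Corank 2; j^3 = -(2*p - 3*q)^3 is a perfect cube, so E-series; the 4-jet and mu = 7 give E_7.

Type E_7, Milnor number mu = 7.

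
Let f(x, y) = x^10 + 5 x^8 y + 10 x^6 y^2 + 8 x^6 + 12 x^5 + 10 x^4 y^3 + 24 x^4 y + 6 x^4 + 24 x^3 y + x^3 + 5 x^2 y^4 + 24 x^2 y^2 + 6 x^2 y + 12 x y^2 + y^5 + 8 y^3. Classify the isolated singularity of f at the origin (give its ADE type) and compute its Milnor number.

The Hessian of f at 0 has rank 0. Corank 2; j^3 = (x + 2*y)^3 is a perfect cube, so E-series; the 5-jet and mu = 8 give E_8.

Type E8, Milnor number mu = 8.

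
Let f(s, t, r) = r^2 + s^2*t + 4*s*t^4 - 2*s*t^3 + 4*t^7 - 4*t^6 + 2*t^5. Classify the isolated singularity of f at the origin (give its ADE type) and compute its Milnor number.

Type D_6, Milnor number mu = 6.

The Hessian of f at 0 has rank 1. Corank 2; j^3 = s^2*t has shape L^2 M (L != M), so D-series; mu = 6 gives D_6.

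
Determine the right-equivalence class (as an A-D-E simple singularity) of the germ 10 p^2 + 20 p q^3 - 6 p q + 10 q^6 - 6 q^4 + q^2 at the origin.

A_1

The Hessian of f at 0 has rank 2. Corank 0: nondegenerate Morse point, so A_1.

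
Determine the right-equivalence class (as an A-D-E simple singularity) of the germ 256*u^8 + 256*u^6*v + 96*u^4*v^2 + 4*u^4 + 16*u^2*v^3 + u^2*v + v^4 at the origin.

D_5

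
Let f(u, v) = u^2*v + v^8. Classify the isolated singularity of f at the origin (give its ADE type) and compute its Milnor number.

The Hessian of f at 0 has rank 0. Corank 2; j^3 = u^2*v has shape L^2 M (L != M), so D-series; mu = 9 gives D_9.

Type D_9, Milnor number mu = 9.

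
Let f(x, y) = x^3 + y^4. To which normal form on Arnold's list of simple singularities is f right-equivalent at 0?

E6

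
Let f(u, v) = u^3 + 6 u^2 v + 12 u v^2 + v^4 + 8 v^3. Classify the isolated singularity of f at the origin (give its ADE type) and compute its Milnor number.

Type E_6, Milnor number mu = 6.

The Hessian of f at 0 is [[0, 0], [0, 0]] with rank 0, so corank 2. A Groebner basis of the Jacobian ideal J(f) in C{u,v} is {v^3, u^2 + 4*u*v + 4*v^2}; counting standard monomials gives mu = 6. Corank 2; j^3 = (u + 2*v)^3 is a perfect cube, so E-series; the 4-jet and mu = 6 give E_6.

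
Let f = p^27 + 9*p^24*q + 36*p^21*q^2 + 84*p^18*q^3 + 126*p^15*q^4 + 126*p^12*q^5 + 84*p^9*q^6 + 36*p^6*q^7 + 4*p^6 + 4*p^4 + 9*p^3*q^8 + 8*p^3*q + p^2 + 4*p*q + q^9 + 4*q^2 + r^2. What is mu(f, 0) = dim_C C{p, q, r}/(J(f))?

8

The Hessian of f at 0 has rank 2. Corank 1: A-series; mu = 8 gives A_8.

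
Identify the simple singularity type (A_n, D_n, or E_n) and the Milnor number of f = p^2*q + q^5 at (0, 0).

Type D_6, Milnor number mu = 6.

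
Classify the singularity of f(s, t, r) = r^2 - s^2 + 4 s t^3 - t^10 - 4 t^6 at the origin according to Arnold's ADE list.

The Hessian of f at 0 is [[-2, 0, 0], [0, 0, 0], [0, 0, 2]] with rank 2, so corank 1. A Groebner basis of the Jacobian ideal J(f) in C{s,t,r} is {s^3, -s/2 + t^3, r}; counting standard monomials gives mu = 9. Corank 1: A-series; mu = 9 gives A_9.

A9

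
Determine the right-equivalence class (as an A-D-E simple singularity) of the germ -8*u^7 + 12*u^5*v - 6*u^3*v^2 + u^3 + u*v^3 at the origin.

The Hessian of f at 0 has rank 0. Corank 2; j^3 = u^3 is a perfect cube, so E-series; the 4-jet and mu = 7 give E_7.

E7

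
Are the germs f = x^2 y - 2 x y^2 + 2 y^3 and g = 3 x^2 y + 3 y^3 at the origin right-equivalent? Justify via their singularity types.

The Hessian of f at 0 is [[0, 0], [0, 0]] with rank 0, so corank 2. A Groebner basis of the Jacobian ideal J(f) in C{x,y} is {y^3, x^2 + 2*y^2, x*y - y^2}; counting standard monomials gives mu = 4. Corank 2; j^3 = y*(x^2 - 2*x*y + 2*y^2) splits into three distinct lines over C (the quadratic factor has nonzero discriminant), so D_4. The Hessian of g at 0 is [[0, 0], [0, 0]] with rank 0, so corank 2. A Groebner basis of the Jacobian ideal J(g) in C{x,y} is {y^3, x^2 + 3*y^2, x*y}; counting standard monomials gives mu = 4. Corank 2; j^3 = 3*y*(x^2 + y^2) splits into three distinct lines over C (the quadratic factor has nonzero discriminant), so D_4. Both have type D_4, hence right-equivalent.

Yes.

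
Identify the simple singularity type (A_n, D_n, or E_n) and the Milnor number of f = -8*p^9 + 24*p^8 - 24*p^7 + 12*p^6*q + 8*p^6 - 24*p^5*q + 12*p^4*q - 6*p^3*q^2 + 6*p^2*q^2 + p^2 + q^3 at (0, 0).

The Hessian of f at 0 is [[2, 0], [0, 0]] with rank 1, so corank 1. A Groebner basis of the Jacobian ideal J(f) in C{p,q} is {q^2, p}; counting standard monomials gives mu = 2. Corank 1: A-series; mu = 2 gives A_2.

Type A_2, Milnor number mu = 2.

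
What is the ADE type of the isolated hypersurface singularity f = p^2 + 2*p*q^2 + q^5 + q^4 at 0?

A4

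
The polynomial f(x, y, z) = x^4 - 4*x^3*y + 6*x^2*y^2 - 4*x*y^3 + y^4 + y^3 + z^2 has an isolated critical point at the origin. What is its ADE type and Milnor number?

Type E_{6}, Milnor number mu = 6.

The Hessian of f at 0 is [[0, 0, 0], [0, 0, 0], [0, 0, 2]] with rank 1, so corank 2. A Groebner basis of the Jacobian ideal J(f) in C{x,y,z} is {x^3 - 3*x^2*y, y^2, z}; counting standard monomials gives mu = 6. Corank 2; j^3 = y^3 is a perfect cube, so E-series; the 4-jet and mu = 6 give E_6.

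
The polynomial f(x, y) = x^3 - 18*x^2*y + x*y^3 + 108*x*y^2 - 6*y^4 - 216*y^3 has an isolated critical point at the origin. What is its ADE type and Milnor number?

Type E_{7}, Milnor number mu = 7.

The Hessian of f at 0 has rank 0. Corank 2; j^3 = (x - 6*y)^3 is a perfect cube, so E-series; the 4-jet and mu = 7 give E_7.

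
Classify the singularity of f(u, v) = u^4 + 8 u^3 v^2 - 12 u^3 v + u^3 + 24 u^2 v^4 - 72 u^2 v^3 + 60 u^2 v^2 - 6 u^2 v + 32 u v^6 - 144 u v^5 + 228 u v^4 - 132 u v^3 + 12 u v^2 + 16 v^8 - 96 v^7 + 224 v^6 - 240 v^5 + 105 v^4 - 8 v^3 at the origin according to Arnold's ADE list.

E6

The Hessian of f at 0 has rank 0. Corank 2; j^3 = (u - 2*v)^3 is a perfect cube, so E-series; the 4-jet and mu = 6 give E_6.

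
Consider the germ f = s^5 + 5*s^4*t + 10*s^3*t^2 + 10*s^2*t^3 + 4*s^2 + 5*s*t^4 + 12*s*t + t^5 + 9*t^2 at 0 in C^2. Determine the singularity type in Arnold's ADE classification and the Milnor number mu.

The Hessian of f at 0 is [[8, 12], [12, 18]] with rank 1, so corank 1. A Groebner basis of the Jacobian ideal J(f) in C{s,t} is {t^4, s + 3*t/2}; counting standard monomials gives mu = 4. Corank 1: A-series; mu = 4 gives A_4.

Type A_4, Milnor number mu = 4.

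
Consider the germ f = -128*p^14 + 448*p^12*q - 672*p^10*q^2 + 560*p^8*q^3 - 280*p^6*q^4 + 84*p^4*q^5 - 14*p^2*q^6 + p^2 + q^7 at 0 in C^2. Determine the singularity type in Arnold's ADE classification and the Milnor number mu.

Type A_{6}, Milnor number mu = 6.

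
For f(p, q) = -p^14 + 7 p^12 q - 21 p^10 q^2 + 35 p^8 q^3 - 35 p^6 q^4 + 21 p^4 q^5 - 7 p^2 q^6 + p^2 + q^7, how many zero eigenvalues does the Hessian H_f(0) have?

Hessian at 0 has rank 1.

1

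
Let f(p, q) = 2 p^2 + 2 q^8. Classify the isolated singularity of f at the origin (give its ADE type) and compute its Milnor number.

The Hessian of f at 0 has rank 1. Corank 1: A-series; mu = 7 gives A_7.

Type A7, Milnor number mu = 7.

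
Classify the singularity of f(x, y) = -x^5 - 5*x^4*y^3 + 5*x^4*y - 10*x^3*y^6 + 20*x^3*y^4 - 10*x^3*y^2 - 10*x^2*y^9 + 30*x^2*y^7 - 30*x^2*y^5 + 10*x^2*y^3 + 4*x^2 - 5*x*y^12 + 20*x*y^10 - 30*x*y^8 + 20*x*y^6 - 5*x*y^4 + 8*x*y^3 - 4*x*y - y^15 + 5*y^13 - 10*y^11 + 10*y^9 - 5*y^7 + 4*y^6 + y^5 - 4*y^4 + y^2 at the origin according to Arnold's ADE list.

The Hessian of f at 0 has rank 1. Corank 1: A-series; mu = 4 gives A_4.

A_{4}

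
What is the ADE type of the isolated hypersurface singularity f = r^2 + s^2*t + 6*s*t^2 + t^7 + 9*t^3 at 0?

D_8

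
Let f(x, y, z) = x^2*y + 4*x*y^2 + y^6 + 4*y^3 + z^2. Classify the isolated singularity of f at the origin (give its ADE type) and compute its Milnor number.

Type D_{7}, Milnor number mu = 7.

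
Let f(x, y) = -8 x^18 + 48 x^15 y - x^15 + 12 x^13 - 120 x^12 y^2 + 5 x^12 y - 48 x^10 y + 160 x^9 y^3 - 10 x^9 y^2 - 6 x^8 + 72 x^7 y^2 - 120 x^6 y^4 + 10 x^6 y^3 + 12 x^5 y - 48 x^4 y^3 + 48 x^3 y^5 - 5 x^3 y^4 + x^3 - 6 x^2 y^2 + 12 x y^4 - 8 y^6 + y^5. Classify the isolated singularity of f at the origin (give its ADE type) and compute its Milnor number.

Type E_8, Milnor number mu = 8.

The Hessian of f at 0 has rank 0. Corank 2; j^3 = x^3 is a perfect cube, so E-series; the 5-jet and mu = 8 give E_8.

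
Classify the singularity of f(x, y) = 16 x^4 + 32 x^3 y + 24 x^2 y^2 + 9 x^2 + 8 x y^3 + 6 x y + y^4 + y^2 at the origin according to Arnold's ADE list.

A3

The Hessian of f at 0 is [[18, 6], [6, 2]] with rank 1, so corank 1. A Groebner basis of the Jacobian ideal J(f) in C{x,y} is {y^3, x + y/3}; counting standard monomials gives mu = 3. Corank 1: A-series; mu = 3 gives A_3.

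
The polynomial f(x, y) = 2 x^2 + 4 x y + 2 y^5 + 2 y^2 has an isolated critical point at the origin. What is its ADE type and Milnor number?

Type A4, Milnor number mu = 4.

The Hessian of f at 0 has rank 1. Corank 1: A-series; mu = 4 gives A_4.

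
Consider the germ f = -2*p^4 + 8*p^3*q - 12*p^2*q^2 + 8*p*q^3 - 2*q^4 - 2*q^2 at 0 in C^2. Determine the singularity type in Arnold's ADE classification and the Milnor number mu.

Type A3, Milnor number mu = 3.

The Hessian of f at 0 has rank 1. Corank 1: A-series; mu = 3 gives A_3.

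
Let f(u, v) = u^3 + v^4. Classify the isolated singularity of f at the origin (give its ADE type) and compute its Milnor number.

The Hessian of f at 0 has rank 0. Corank 2; j^3 = u^3 is a perfect cube, so E-series; the 4-jet and mu = 6 give E_6.

Type E6, Milnor number mu = 6.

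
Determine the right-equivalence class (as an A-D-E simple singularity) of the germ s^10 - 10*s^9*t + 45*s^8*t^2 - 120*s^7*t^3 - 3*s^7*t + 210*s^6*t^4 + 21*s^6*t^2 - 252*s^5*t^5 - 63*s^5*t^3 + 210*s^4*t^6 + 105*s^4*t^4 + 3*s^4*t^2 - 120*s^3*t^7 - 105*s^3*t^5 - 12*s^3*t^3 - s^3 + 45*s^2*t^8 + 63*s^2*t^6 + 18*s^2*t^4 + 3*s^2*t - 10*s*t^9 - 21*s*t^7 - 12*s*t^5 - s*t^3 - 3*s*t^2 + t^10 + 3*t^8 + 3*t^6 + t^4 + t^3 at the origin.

The Hessian of f at 0 is [[0, 0], [0, 0]] with rank 0, so corank 2. A Groebner basis of the Jacobian ideal J(f) in C{s,t} is {s^3 - 3*s^2*t - 6*s^2 + 12*s*t - 6*t^2, 3*s^2 + s*t^2 - 6*s*t + 3*t^2, 3*s^2 - 6*s*t + t^3 + 3*t^2}; counting standard monomials gives mu = 7. Corank 2; j^3 = -(s - t)^3 is a perfect cube, so E-series; the 4-jet and mu = 7 give E_7.

E_7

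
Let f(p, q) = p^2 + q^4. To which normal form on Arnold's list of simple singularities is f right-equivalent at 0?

A_3

The Hessian of f at 0 is [[2, 0], [0, 0]] with rank 1, so corank 1. A Groebner basis of the Jacobian ideal J(f) in C{p,q} is {q^3, p}; counting standard monomials gives mu = 3. Corank 1: A-series; mu = 3 gives A_3.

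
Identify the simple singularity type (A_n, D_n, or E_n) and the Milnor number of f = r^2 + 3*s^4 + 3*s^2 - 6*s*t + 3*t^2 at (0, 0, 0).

The Hessian of f at 0 has rank 2. Corank 1: A-series; mu = 3 gives A_3.

Type A_3, Milnor number mu = 3.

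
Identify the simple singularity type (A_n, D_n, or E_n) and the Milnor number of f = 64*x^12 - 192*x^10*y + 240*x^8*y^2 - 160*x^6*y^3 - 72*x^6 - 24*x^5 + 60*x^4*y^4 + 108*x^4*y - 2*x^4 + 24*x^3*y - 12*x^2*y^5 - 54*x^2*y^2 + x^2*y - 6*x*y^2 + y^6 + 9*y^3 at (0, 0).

The Hessian of f at 0 has rank 0. Corank 2; j^3 = y*(x - 3*y)^2 has shape L^2 M (L != M), so D-series; mu = 7 gives D_7.

Type D_{7}, Milnor number mu = 7.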